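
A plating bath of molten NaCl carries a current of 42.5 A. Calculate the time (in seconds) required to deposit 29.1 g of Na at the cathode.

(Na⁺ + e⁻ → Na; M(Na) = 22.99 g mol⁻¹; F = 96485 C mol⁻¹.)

n(Na) = m/M = 29.1 / 22.99 = 1.266 mol.
Each Na atom requires 1 electron, so n(e⁻) = 1 × 1.266 = 1.266 mol.
Q = n(e⁻)·F = 1.266 × 96485 = 122100 C.
t = Q/I = 122100 / 42.50 A = 2874 s.

2870 s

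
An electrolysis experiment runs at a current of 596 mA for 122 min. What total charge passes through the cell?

Q = I·t = 0.5960 A × 7320.0 s = 4360 C.

4360 C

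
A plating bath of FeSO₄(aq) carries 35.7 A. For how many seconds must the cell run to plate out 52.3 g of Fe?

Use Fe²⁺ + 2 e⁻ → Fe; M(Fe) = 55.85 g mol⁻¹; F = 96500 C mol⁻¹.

5060 s

n(Fe) = m/M = 52.3 / 55.85 = 0.9364 mol.
Each Fe atom requires 2 electrons, so n(e⁻) = 2 × 0.9364 = 1.873 mol.
Q = n(e⁻)·F = 1.873 × 96500 = 180700 C.
t = Q/I = 180700 / 35.70 A = 5063 s.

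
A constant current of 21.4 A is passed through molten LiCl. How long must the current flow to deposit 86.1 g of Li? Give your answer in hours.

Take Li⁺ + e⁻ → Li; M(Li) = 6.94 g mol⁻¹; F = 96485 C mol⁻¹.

15.5 h

n(Li) = m/M = 86.1 / 6.94 = 12.41 mol.
Each Li atom requires 1 electron, so n(e⁻) = 1 × 12.41 = 12.41 mol.
Q = n(e⁻)·F = 12.41 × 96485 = 1197000 C.
t = Q/I = 1197000 / 21.40 A = 55940 s = 15.5 h.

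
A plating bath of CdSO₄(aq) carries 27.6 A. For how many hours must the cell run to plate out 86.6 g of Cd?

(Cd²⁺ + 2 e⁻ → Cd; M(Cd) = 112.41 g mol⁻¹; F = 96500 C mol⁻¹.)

n(Cd) = m/M = 86.6 / 112.41 = 0.7704 mol.
Each Cd atom requires 2 electrons, so n(e⁻) = 2 × 0.7704 = 1.541 mol.
Q = n(e⁻)·F = 1.541 × 96500 = 148700 C.
t = Q/I = 148700 / 27.60 A = 5387 s = 1.50 h.

1.50 h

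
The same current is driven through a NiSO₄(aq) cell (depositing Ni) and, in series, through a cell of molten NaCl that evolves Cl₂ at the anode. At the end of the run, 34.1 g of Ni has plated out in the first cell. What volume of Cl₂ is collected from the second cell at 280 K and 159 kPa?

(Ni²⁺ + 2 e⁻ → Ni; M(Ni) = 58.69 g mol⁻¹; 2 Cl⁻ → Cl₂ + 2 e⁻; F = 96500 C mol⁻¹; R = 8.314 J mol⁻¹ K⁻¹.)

n(Ni) = 34.1 / 58.69 = 0.5810 mol, so n(e⁻) = 2 × 0.5810 = 1.162 mol.
The cells are in series, so the same 1.162 mol of electrons passes through the second cell.
2 Cl⁻ → Cl₂ + 2 e⁻ — 2 mol e⁻ per mol Cl₂, so n(Cl₂) = 1.162/2 = 0.5810 mol.
V = nRT/P = (0.5810 × 8.314 × 280) / (159 × 10³) = 0.00851 m³ = 8.51 L.

8.51 L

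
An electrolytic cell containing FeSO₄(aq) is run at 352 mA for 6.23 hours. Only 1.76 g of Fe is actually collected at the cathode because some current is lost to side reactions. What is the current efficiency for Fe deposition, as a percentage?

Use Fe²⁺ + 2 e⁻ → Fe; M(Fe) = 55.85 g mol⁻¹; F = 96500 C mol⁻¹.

Q = I·t = 0.3520 × 22428 = 7895 C; n(e⁻) = 7895/96500 = 0.08181 mol.
Theoretical n(Fe) = n(e⁻)/2 = 0.04090 mol, i.e. m_theo = 0.04090 × 55.85 = 2.285 g.
Efficiency = m_actual / m_theo = 1.76 / 2.285 = 77.0 %.

77.0 %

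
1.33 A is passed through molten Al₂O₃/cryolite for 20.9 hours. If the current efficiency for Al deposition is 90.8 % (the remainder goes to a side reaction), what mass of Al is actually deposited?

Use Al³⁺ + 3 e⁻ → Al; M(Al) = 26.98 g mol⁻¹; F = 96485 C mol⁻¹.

8.47 g

Q = I·t = 1.330 × 75240 = 100100 C.
n(e⁻) = 100100/96485 = 1.037 mol; theoretically n(Al) = 1.037/3 = 0.3457 mol, m_theo = 9.327 g.
At 90.8 % efficiency, m_actual = 0.908 × 9.327 = 8.47 g.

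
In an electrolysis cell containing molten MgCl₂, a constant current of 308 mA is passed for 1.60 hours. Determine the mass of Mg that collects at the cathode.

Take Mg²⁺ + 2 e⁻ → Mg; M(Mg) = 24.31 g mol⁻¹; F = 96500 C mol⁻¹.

Q = I·t = 0.3080 A × 5760.0 s = 1774 C.
n(e⁻) = Q/F = 1774 / 96500 = 0.01838 mol.
Mg²⁺ + 2 e⁻ → Mg, so n(Mg) = n(e⁻)/2 = 0.009192 mol.
m = n·M = 0.009192 × 24.31 = 0.223 g.

0.223 g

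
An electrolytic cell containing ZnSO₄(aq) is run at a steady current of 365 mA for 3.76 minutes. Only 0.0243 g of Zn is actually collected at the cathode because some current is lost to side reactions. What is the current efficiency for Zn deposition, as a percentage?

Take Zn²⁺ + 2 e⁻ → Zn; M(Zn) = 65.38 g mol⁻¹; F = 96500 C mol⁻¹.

87.1 %

Q = I·t = 0.3650 × 225.60 = 82.34 C; n(e⁻) = 82.34/96500 = 0.0008533 mol.
Theoretical n(Zn) = n(e⁻)/2 = 0.0004267 mol, i.e. m_theo = 0.0004267 × 65.38 = 0.02789 g.
Efficiency = m_actual / m_theo = 0.0243 / 0.02789 = 87.1 %.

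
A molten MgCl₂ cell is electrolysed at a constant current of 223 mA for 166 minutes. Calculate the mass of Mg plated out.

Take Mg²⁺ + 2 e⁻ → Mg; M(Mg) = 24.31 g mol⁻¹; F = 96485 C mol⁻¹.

0.280 g

Q = I·t = 0.2230 A × 9960.0 s = 2221 C.
n(e⁻) = Q/F = 2221 / 96485 = 0.02302 mol.
Mg²⁺ + 2 e⁻ → Mg, so n(Mg) = n(e⁻)/2 = 0.01151 mol.
m = n·M = 0.01151 × 24.31 = 0.280 g.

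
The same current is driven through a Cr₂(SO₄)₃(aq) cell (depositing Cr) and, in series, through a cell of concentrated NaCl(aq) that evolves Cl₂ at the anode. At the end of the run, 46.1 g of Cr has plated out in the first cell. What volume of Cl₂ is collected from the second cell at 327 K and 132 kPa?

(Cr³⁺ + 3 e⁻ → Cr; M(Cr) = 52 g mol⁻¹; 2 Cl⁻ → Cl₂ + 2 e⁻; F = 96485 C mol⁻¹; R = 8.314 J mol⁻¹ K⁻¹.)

27.4 L

n(Cr) = 46.1 / 52 = 0.8865 mol, so n(e⁻) = 3 × 0.8865 = 2.660 mol.
The cells are in series, so the same 2.660 mol of electrons passes through the second cell.
2 Cl⁻ → Cl₂ + 2 e⁻ — 2 mol e⁻ per mol Cl₂, so n(Cl₂) = 2.660/2 = 1.330 mol.
V = nRT/P = (1.330 × 8.314 × 327) / (132 × 10³) = 0.0274 m³ = 27.4 L.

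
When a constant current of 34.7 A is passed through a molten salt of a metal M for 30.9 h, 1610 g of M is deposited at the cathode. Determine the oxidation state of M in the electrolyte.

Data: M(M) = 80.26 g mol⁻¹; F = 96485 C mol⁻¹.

Q = I·t = 34.70 A × 111240 s = 3860000 C, so n(e⁻) = 3860000/96485 = 40.01 mol.
n(M) deposited = 1610 / 80.26 = 20.06 mol.
Electrons per atom = n(e⁻)/n(M) = 40.01 / 20.06 = 1.99 ≈ 2, so the ion is M²⁺.

+2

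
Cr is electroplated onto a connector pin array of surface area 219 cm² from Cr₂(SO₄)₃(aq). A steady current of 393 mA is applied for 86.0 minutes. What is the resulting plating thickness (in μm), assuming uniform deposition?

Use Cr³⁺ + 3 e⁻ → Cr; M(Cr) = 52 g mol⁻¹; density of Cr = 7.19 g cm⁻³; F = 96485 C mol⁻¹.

Q = I·t = 0.3930 × 5160.0 = 2028 C; n(e⁻) = 0.02102 mol.
n(Cr) = n(e⁻)/3 = 0.007006 mol, so m = 0.007006 × 52 = 0.3643 g.
Volume = m/ρ = 0.3643 / 7.19 = 0.05067 cm³.
Thickness = V/A = 0.05067 / 219 = 2.31 × 10⁻⁴ cm = 2.31 μm.

2.31 μm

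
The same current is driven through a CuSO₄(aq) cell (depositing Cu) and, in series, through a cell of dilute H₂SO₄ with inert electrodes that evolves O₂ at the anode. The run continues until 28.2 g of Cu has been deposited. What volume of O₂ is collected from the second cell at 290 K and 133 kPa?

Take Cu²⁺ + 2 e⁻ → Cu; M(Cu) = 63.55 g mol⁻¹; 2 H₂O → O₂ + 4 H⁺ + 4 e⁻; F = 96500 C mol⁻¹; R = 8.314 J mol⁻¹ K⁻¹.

4.02 L

n(Cu) = 28.2 / 63.55 = 0.4437 mol, so n(e⁻) = 2 × 0.4437 = 0.8875 mol.
The cells are in series, so the same 0.8875 mol of electrons passes through the second cell.
2 H₂O → O₂ + 4 H⁺ + 4 e⁻ — 4 mol e⁻ per mol O₂, so n(O₂) = 0.8875/4 = 0.2219 mol.
V = nRT/P = (0.2219 × 8.314 × 290) / (133 × 10³) = 0.00402 m³ = 4.02 L.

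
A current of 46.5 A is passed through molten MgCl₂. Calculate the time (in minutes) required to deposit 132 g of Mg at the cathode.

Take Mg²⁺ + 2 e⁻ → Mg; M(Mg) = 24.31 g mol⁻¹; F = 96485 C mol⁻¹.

376 min

n(Mg) = m/M = 132 / 24.31 = 5.430 mol.
Each Mg atom requires 2 electrons, so n(e⁻) = 2 × 5.430 = 10.86 mol.
Q = n(e⁻)·F = 10.86 × 96485 = 1048000 C.
t = Q/I = 1048000 / 46.50 A = 22530 s = 376 min.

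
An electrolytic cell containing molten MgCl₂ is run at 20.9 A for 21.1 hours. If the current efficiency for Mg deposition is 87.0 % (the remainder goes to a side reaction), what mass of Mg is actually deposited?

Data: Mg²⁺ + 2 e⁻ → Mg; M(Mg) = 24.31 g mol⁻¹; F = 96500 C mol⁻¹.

Q = I·t = 20.90 × 75960 = 1588000 C.
n(e⁻) = 1588000/96500 = 16.45 mol; theoretically n(Mg) = 16.45/2 = 8.226 mol, m_theo = 200.0 g.
At 87.0 % efficiency, m_actual = 0.870 × 200.0 = 174 g.

174 g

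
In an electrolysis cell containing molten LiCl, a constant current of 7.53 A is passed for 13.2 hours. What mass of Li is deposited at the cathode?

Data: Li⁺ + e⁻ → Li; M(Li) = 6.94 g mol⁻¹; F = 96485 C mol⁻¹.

Q = I·t = 7.530 A × 47520 s = 357800 C.
n(e⁻) = Q/F = 357800 / 96485 = 3.709 mol.
Li⁺ + e⁻ → Li, so n(Li) = n(e⁻)/1 = 3.709 mol.
m = n·M = 3.709 × 6.94 = 25.7 g.

25.7 g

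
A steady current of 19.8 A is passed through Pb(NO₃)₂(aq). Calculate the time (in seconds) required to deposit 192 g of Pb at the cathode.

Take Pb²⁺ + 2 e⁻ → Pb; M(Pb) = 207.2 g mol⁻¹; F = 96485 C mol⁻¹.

n(Pb) = m/M = 192 / 207.2 = 0.9266 mol.
Each Pb atom requires 2 electrons, so n(e⁻) = 2 × 0.9266 = 1.853 mol.
Q = n(e⁻)·F = 1.853 × 96485 = 178800 C.
t = Q/I = 178800 / 19.80 A = 9031 s.

9030 s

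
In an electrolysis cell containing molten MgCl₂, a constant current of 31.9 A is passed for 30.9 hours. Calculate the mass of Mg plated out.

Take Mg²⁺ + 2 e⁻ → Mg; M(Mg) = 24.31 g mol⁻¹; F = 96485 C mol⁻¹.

447 g

Q = I·t = 31.90 A × 111240 s = 3549000 C.
n(e⁻) = Q/F = 3549000 / 96485 = 36.78 mol.
Mg²⁺ + 2 e⁻ → Mg, so n(Mg) = n(e⁻)/2 = 18.39 mol.
m = n·M = 18.39 × 24.31 = 447 g.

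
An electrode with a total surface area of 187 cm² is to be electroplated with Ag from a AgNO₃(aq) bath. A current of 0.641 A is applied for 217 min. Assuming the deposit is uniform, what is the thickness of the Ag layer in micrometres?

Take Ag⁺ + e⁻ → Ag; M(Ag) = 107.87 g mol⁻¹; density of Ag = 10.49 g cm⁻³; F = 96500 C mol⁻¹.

Q = I·t = 0.6410 × 13020 = 8346 C; n(e⁻) = 0.08649 mol.
n(Ag) = n(e⁻)/1 = 0.08649 mol, so m = 0.08649 × 107.87 = 9.329 g.
Volume = m/ρ = 9.329 / 10.49 = 0.8893 cm³.
Thickness = V/A = 0.8893 / 187 = 0.00476 cm = 47.6 μm.

47.6 μm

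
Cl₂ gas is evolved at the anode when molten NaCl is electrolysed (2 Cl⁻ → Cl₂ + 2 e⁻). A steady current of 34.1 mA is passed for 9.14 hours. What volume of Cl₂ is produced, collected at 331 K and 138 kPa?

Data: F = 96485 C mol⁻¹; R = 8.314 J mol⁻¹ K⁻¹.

0.116 L

Q = I·t = 0.03410 A × 32904 s = 1122 C.
n(e⁻) = Q/F = 1122 / 96485 = 0.01163 mol.
2 electrons are transferred per Cl₂ molecule, so n(Cl₂) = 0.01163 / 2 = 0.005815 mol.
V = nRT/P = (0.005815 × 8.314 × 331) / (138 × 10³ Pa) = 1.16 × 10⁻⁴ m³ = 0.116 L.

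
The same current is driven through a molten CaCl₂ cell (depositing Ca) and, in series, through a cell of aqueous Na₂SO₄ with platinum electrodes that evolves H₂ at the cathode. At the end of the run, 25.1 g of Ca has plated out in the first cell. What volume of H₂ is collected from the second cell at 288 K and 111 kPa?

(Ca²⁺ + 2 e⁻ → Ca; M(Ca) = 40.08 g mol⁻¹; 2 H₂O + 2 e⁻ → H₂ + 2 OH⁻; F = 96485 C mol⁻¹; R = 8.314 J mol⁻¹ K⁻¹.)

n(Ca) = 25.1 / 40.08 = 0.6262 mol, so n(e⁻) = 2 × 0.6262 = 1.252 mol.
The cells are in series, so the same 1.252 mol of electrons passes through the second cell.
2 H₂O + 2 e⁻ → H₂ + 2 OH⁻ — 2 mol e⁻ per mol H₂, so n(H₂) = 1.252/2 = 0.6262 mol.
V = nRT/P = (0.6262 × 8.314 × 288) / (111 × 10³) = 0.0135 m³ = 13.5 L.

13.5 L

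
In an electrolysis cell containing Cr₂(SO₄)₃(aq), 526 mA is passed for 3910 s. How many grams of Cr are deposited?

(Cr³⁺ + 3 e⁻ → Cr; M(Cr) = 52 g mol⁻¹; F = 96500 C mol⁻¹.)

0.369 g

Q = I·t = 0.5260 A × 3910.0 s = 2057 C.
n(e⁻) = Q/F = 2057 / 96500 = 0.02131 mol.
Cr³⁺ + 3 e⁻ → Cr, so n(Cr) = n(e⁻)/3 = 0.007104 mol.
m = n·M = 0.007104 × 52 = 0.369 g.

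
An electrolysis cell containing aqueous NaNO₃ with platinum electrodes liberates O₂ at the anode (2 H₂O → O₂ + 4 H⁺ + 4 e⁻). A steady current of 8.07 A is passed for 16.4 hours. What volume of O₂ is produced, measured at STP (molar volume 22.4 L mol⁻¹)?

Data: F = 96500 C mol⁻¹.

27.6 L

Q = I·t = 8.070 A × 59040 s = 476500 C.
n(e⁻) = Q/F = 476500 / 96500 = 4.937 mol.
4 electrons are transferred per O₂ molecule, so n(O₂) = 4.937 / 4 = 1.234 mol.
V = n × V_m = 1.234 × 22.4 = 27.6 L.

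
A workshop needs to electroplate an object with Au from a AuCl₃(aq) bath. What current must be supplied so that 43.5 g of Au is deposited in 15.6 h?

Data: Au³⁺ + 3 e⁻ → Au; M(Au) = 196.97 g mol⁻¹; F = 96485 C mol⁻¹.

1.14 A

n(Au) = 43.5 / 196.97 = 0.2208 mol.
n(e⁻) = 3 × 0.2208 = 0.6625 mol.
Q = n(e⁻)·F = 0.6625 × 96485 = 63920 C.
I = Q/t = 63920 / 56160 s = 1.14 A.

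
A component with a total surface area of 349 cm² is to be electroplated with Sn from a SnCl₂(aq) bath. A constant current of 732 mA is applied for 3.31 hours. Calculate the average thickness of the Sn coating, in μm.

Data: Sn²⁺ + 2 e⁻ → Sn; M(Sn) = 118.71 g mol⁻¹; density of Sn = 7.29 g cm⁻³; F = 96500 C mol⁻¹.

21.1 μm

Q = I·t = 0.7320 × 11916 = 8723 C; n(e⁻) = 0.09039 mol.
n(Sn) = n(e⁻)/2 = 0.04519 mol, so m = 0.04519 × 118.71 = 5.365 g.
Volume = m/ρ = 5.365 / 7.29 = 0.7359 cm³.
Thickness = V/A = 0.7359 / 349 = 0.00211 cm = 21.1 μm.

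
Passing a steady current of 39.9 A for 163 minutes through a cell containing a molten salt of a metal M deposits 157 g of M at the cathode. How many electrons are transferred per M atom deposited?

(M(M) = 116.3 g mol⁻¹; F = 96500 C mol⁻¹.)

3

Q = I·t = 39.90 A × 9780.0 s = 390200 C, so n(e⁻) = 390200/96500 = 4.044 mol.
n(M) deposited = 157 / 116.3 = 1.350 mol.
Electrons per atom = n(e⁻)/n(M) = 4.044 / 1.350 = 3.00 ≈ 3, so the ion is M³⁺.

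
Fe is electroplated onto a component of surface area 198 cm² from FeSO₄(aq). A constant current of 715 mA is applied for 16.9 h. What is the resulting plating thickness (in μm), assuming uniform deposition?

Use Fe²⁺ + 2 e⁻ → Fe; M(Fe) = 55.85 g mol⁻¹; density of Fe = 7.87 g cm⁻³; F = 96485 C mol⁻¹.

Q = I·t = 0.7150 × 60840 = 43500 C; n(e⁻) = 0.4509 mol.
n(Fe) = n(e⁻)/2 = 0.2254 mol, so m = 0.2254 × 55.85 = 12.59 g.
Volume = m/ρ = 12.59 / 7.87 = 1.600 cm³.
Thickness = V/A = 1.600 / 198 = 0.00808 cm = 80.8 μm.

80.8 μm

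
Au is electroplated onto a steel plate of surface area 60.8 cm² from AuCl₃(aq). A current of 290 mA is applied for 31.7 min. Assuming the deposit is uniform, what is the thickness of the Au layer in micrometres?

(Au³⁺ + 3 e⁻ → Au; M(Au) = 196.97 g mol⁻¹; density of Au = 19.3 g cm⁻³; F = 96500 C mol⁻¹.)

Q = I·t = 0.2900 × 1902.0 = 551.6 C; n(e⁻) = 0.005716 mol.
n(Au) = n(e⁻)/3 = 0.001905 mol, so m = 0.001905 × 196.97 = 0.3753 g.
Volume = m/ρ = 0.3753 / 19.3 = 0.01944 cm³.
Thickness = V/A = 0.01944 / 60.8 = 3.20 × 10⁻⁴ cm = 3.20 μm.

3.20 μm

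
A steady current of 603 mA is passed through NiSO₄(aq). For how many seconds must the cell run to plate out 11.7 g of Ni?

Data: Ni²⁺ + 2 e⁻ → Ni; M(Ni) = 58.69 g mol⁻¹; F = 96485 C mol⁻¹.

n(Ni) = m/M = 11.7 / 58.69 = 0.1994 mol.
Each Ni atom requires 2 electrons, so n(e⁻) = 2 × 0.1994 = 0.3987 mol.
Q = n(e⁻)·F = 0.3987 × 96485 = 38470 C.
t = Q/I = 38470 / 0.6030 A = 63800 s.

63800 s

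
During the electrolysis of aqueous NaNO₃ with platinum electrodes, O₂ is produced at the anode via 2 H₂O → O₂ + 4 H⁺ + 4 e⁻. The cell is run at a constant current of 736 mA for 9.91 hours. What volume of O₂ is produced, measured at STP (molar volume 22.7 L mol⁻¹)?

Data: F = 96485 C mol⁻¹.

1.54 L

Q = I·t = 0.7360 A × 35676 s = 26260 C.
n(e⁻) = Q/F = 26260 / 96485 = 0.2721 mol.
4 electrons are transferred per O₂ molecule, so n(O₂) = 0.2721 / 4 = 0.06804 mol.
V = n × V_m = 0.06804 × 22.7 = 1.54 L.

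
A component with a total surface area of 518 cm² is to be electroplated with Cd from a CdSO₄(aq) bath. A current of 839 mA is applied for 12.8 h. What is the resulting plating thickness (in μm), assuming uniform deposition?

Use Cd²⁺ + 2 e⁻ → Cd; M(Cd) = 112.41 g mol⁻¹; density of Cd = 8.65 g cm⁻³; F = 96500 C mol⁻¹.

Q = I·t = 0.8390 × 46080 = 38660 C; n(e⁻) = 0.4006 mol.
n(Cd) = n(e⁻)/2 = 0.2003 mol, so m = 0.2003 × 112.41 = 22.52 g.
Volume = m/ρ = 22.52 / 8.65 = 2.603 cm³.
Thickness = V/A = 2.603 / 518 = 0.00503 cm = 50.3 μm.

50.3 μm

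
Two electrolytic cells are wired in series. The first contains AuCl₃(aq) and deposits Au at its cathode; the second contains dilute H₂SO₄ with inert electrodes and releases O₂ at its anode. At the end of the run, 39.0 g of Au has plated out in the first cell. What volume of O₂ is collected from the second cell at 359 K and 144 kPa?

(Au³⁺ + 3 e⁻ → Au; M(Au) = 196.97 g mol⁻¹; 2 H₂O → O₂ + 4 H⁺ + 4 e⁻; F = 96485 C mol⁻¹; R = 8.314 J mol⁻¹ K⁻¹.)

3.08 L

n(Au) = 39.0 / 196.97 = 0.1980 mol, so n(e⁻) = 3 × 0.1980 = 0.5940 mol.
The cells are in series, so the same 0.5940 mol of electrons passes through the second cell.
2 H₂O → O₂ + 4 H⁺ + 4 e⁻ — 4 mol e⁻ per mol O₂, so n(O₂) = 0.5940/4 = 0.1485 mol.
V = nRT/P = (0.1485 × 8.314 × 359) / (144 × 10³) = 0.00308 m³ = 3.08 L.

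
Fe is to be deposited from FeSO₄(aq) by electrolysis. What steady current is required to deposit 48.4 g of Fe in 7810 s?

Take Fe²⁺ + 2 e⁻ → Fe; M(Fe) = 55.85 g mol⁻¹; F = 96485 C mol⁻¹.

21.4 A

n(Fe) = 48.4 / 55.85 = 0.8666 mol.
n(e⁻) = 2 × 0.8666 = 1.733 mol.
Q = n(e⁻)·F = 1.733 × 96485 = 167200 C.
I = Q/t = 167200 / 7810.0 s = 21.4 A.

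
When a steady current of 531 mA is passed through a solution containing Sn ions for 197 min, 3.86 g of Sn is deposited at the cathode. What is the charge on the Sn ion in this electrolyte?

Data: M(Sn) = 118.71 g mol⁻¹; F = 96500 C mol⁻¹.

+2

Q = I·t = 0.5310 A × 11820 s = 6276 C, so n(e⁻) = 6276/96500 = 0.06504 mol.
n(Sn) deposited = 3.86 / 118.71 = 0.03252 mol.
Electrons per atom = n(e⁻)/n(Sn) = 0.06504 / 0.03252 = 2.00 ≈ 2, so the ion is Sn²⁺.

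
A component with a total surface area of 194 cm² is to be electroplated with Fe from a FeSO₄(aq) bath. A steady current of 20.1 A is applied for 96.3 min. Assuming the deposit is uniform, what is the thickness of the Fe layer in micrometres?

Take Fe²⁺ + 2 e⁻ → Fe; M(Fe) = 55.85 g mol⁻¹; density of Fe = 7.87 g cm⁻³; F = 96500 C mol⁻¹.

Q = I·t = 20.10 × 5778.0 = 116100 C; n(e⁻) = 1.204 mol.
n(Fe) = n(e⁻)/2 = 0.6018 mol, so m = 0.6018 × 55.85 = 33.61 g.
Volume = m/ρ = 33.61 / 7.87 = 4.270 cm³.
Thickness = V/A = 4.270 / 194 = 0.0220 cm = 220 μm.

220 μm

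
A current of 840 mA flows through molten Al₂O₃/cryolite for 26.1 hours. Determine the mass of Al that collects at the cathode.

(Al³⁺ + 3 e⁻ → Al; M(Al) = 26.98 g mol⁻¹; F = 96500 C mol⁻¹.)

Q = I·t = 0.8400 A × 93960 s = 78930 C.
n(e⁻) = Q/F = 78930 / 96500 = 0.8179 mol.
Al³⁺ + 3 e⁻ → Al, so n(Al) = n(e⁻)/3 = 0.2726 mol.
m = n·M = 0.2726 × 26.98 = 7.36 g.

7.36 g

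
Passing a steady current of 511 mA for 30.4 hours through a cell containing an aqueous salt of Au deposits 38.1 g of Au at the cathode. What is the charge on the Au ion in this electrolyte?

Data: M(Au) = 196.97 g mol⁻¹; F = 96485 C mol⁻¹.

Q = I·t = 0.5110 A × 109440 s = 55920 C, so n(e⁻) = 55920/96485 = 0.5796 mol.
n(Au) deposited = 38.1 / 196.97 = 0.1934 mol.
Electrons per atom = n(e⁻)/n(Au) = 0.5796 / 0.1934 = 3.00 ≈ 3, so the ion is Au³⁺.

+3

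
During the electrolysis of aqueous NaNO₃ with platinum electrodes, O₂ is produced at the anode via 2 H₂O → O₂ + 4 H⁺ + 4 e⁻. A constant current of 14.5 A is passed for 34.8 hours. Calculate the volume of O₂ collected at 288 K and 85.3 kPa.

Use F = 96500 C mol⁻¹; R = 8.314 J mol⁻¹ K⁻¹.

132 L

Q = I·t = 14.50 A × 125280 s = 1817000 C.
n(e⁻) = Q/F = 1817000 / 96500 = 18.82 mol.
4 electrons are transferred per O₂ molecule, so n(O₂) = 18.82 / 4 = 4.706 mol.
V = nRT/P = (4.706 × 8.314 × 288) / (85.3 × 10³ Pa) = 0.132 m³ = 132 L.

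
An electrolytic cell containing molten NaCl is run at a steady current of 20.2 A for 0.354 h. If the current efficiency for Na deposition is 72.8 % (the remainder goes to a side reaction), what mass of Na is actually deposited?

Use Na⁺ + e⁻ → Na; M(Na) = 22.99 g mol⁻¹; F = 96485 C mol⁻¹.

Q = I·t = 20.20 × 1274.4 = 25740 C.
n(e⁻) = 25740/96485 = 0.2668 mol; theoretically n(Na) = 0.2668/1 = 0.2668 mol, m_theo = 6.134 g.
At 72.8 % efficiency, m_actual = 0.728 × 6.134 = 4.47 g.

4.47 g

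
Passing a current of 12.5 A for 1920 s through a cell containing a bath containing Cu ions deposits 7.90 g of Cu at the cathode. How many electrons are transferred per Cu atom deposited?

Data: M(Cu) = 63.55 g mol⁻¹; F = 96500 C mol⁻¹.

2

Q = I·t = 12.50 A × 1920.0 s = 24000 C, so n(e⁻) = 24000/96500 = 0.2487 mol.
n(Cu) deposited = 7.90 / 63.55 = 0.1243 mol.
Electrons per atom = n(e⁻)/n(Cu) = 0.2487 / 0.1243 = 2.00 ≈ 2, so the ion is Cu²⁺.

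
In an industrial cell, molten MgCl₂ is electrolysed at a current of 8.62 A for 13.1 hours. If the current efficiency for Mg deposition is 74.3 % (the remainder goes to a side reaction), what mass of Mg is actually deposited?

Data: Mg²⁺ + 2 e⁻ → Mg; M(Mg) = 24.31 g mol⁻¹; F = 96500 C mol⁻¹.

38.0 g

Q = I·t = 8.620 × 47160 = 406500 C.
n(e⁻) = 406500/96500 = 4.213 mol; theoretically n(Mg) = 4.213/2 = 2.106 mol, m_theo = 51.20 g.
At 74.3 % efficiency, m_actual = 0.743 × 51.20 = 38.0 g.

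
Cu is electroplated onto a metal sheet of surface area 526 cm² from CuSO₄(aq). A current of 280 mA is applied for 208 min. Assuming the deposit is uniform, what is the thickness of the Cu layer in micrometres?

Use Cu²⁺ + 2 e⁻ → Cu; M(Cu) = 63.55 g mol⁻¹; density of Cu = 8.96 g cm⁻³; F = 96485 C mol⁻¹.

2.44 μm

Q = I·t = 0.2800 × 12480 = 3494 C; n(e⁻) = 0.03622 mol.
n(Cu) = n(e⁻)/2 = 0.01811 mol, so m = 0.01811 × 63.55 = 1.151 g.
Volume = m/ρ = 1.151 / 8.96 = 0.1284 cm³.
Thickness = V/A = 0.1284 / 526 = 2.44 × 10⁻⁴ cm = 2.44 μm.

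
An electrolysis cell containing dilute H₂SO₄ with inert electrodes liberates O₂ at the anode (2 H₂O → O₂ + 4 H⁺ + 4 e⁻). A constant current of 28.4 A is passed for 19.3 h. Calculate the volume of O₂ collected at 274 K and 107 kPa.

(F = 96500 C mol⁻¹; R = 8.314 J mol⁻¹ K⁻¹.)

Q = I·t = 28.40 A × 69480 s = 1973000 C.
n(e⁻) = Q/F = 1973000 / 96500 = 20.45 mol.
4 electrons are transferred per O₂ molecule, so n(O₂) = 20.45 / 4 = 5.112 mol.
V = nRT/P = (5.112 × 8.314 × 274) / (107 × 10³ Pa) = 0.109 m³ = 109 L.

109 L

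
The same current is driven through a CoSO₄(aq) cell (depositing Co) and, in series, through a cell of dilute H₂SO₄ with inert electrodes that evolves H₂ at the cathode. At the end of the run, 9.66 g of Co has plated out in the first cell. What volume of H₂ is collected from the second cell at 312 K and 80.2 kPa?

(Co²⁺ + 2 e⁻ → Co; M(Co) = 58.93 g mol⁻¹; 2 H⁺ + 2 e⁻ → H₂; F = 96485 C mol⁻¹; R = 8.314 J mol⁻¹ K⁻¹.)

n(Co) = 9.66 / 58.93 = 0.1639 mol, so n(e⁻) = 2 × 0.1639 = 0.3278 mol.
The cells are in series, so the same 0.3278 mol of electrons passes through the second cell.
2 H⁺ + 2 e⁻ → H₂ — 2 mol e⁻ per mol H₂, so n(H₂) = 0.3278/2 = 0.1639 mol.
V = nRT/P = (0.1639 × 8.314 × 312) / (80.2 × 10³) = 0.00530 m³ = 5.30 L.

5.30 L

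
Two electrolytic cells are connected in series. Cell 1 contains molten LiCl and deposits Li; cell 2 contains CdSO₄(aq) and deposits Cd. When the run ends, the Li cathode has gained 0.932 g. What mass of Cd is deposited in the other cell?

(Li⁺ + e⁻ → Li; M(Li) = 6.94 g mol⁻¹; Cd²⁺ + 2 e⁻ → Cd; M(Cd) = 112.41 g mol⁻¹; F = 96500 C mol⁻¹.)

7.55 g

n(Li) = 0.932 / 6.94 = 0.1343 mol.
Since Li⁺ + e⁻ → Li, n(e⁻) passed = 1 × 0.1343 = 0.1343 mol.
Cells in series carry the same charge, so the same 0.1343 mol of electrons passes through cell 2.
Cd²⁺ + 2 e⁻ → Cd, so n(Cd) = 0.1343 / 2 = 0.06715 mol.
m(Cd) = 0.06715 × 112.41 = 7.55 g.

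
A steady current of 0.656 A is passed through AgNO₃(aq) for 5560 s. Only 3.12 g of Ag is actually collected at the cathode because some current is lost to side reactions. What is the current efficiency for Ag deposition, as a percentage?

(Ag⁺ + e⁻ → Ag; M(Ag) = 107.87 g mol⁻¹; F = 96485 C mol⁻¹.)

Q = I·t = 0.6560 × 5560.0 = 3647 C; n(e⁻) = 3647/96485 = 0.03780 mol.
Theoretical n(Ag) = n(e⁻)/1 = 0.03780 mol, i.e. m_theo = 0.03780 × 107.87 = 4.078 g.
Efficiency = m_actual / m_theo = 3.12 / 4.078 = 76.5 %.

76.5 %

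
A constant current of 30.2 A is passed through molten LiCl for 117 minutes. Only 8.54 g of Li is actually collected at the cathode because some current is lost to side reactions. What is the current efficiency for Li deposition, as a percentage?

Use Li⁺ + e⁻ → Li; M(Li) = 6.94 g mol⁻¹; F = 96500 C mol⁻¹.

Q = I·t = 30.20 × 7020.0 = 212000 C; n(e⁻) = 212000/96500 = 2.197 mol.
Theoretical n(Li) = n(e⁻)/1 = 2.197 mol, i.e. m_theo = 2.197 × 6.94 = 15.25 g.
Efficiency = m_actual / m_theo = 8.54 / 15.25 = 56.0 %.

56.0 %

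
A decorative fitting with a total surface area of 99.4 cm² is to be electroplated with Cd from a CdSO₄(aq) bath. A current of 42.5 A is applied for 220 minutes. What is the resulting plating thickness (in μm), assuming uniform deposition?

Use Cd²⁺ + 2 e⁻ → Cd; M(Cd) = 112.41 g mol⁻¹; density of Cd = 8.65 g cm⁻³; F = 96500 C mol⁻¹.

3800 μm

Q = I·t = 42.50 × 13200 = 561000 C; n(e⁻) = 5.813 mol.
n(Cd) = n(e⁻)/2 = 2.907 mol, so m = 2.907 × 112.41 = 326.7 g.
Volume = m/ρ = 326.7 / 8.65 = 37.77 cm³.
Thickness = V/A = 37.77 / 99.4 = 0.380 cm = 3800 μm.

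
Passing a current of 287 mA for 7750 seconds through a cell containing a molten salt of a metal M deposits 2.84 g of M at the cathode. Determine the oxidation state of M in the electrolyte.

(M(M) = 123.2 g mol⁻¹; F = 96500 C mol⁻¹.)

Q = I·t = 0.2870 A × 7750.0 s = 2224 C, so n(e⁻) = 2224/96500 = 0.02305 mol.
n(M) deposited = 2.84 / 123.2 = 0.02305 mol.
Electrons per atom = n(e⁻)/n(M) = 0.02305 / 0.02305 = 1.00 ≈ 1, so the ion is M⁺.

+1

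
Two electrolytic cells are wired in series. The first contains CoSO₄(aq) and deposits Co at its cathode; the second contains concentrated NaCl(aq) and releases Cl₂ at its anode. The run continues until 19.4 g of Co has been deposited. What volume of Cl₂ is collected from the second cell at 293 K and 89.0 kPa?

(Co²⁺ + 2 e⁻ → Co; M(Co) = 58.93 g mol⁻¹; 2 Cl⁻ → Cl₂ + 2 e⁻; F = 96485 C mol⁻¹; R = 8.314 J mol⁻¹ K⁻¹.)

9.01 L

n(Co) = 19.4 / 58.93 = 0.3292 mol, so n(e⁻) = 2 × 0.3292 = 0.6584 mol.
The cells are in series, so the same 0.6584 mol of electrons passes through the second cell.
2 Cl⁻ → Cl₂ + 2 e⁻ — 2 mol e⁻ per mol Cl₂, so n(Cl₂) = 0.6584/2 = 0.3292 mol.
V = nRT/P = (0.3292 × 8.314 × 293) / (89.0 × 10³) = 0.00901 m³ = 9.01 L.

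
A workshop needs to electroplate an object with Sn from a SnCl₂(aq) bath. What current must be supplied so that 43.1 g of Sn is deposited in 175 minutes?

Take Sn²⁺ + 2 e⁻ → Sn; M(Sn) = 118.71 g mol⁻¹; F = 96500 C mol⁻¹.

6.67 A

n(Sn) = 43.1 / 118.71 = 0.3631 mol.
n(e⁻) = 2 × 0.3631 = 0.7261 mol.
Q = n(e⁻)·F = 0.7261 × 96500 = 70070 C.
I = Q/t = 70070 / 10500 s = 6.67 A.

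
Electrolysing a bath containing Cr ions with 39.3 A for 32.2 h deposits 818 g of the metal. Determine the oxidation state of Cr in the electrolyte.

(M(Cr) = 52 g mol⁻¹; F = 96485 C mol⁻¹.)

Q = I·t = 39.30 A × 115920 s = 4556000 C, so n(e⁻) = 4556000/96485 = 47.22 mol.
n(Cr) deposited = 818 / 52 = 15.73 mol.
Electrons per atom = n(e⁻)/n(Cr) = 47.22 / 15.73 = 3.00 ≈ 3, so the ion is Cr³⁺.

+3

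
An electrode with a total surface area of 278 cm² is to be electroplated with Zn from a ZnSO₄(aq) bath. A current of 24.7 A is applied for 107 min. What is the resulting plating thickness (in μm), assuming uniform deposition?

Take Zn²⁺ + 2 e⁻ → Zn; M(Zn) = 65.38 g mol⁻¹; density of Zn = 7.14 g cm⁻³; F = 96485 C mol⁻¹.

Q = I·t = 24.70 × 6420.0 = 158600 C; n(e⁻) = 1.644 mol.
n(Zn) = n(e⁻)/2 = 0.8218 mol, so m = 0.8218 × 65.38 = 53.73 g.
Volume = m/ρ = 53.73 / 7.14 = 7.525 cm³.
Thickness = V/A = 7.525 / 278 = 0.0271 cm = 271 μm.

271 μm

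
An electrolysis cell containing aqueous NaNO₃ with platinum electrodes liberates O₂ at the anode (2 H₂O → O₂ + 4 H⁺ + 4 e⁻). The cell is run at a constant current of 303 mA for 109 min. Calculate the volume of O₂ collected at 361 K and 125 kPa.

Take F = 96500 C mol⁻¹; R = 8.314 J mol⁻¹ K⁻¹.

Q = I·t = 0.3030 A × 6540.0 s = 1982 C.
n(e⁻) = Q/F = 1982 / 96500 = 0.02053 mol.
4 electrons are transferred per O₂ molecule, so n(O₂) = 0.02053 / 4 = 0.005134 mol.
V = nRT/P = (0.005134 × 8.314 × 361) / (125 × 10³ Pa) = 1.23 × 10⁻⁴ m³ = 0.123 L.

0.123 L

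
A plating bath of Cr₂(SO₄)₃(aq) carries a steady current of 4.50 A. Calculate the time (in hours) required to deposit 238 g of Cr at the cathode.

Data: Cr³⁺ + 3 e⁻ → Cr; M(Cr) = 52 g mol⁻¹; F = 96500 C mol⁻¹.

n(Cr) = m/M = 238 / 52 = 4.577 mol.
Each Cr atom requires 3 electrons, so n(e⁻) = 3 × 4.577 = 13.73 mol.
Q = n(e⁻)·F = 13.73 × 96500 = 1325000 C.
t = Q/I = 1325000 / 4.500 A = 294400 s = 81.8 h.

81.8 h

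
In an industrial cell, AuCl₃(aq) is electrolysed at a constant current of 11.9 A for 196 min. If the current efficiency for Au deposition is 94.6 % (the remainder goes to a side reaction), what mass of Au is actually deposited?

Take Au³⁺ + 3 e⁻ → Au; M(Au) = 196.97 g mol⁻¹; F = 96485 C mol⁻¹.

Q = I·t = 11.90 × 11760 = 139900 C.
n(e⁻) = 139900/96485 = 1.450 mol; theoretically n(Au) = 1.450/3 = 0.4835 mol, m_theo = 95.23 g.
At 94.6 % efficiency, m_actual = 0.946 × 95.23 = 90.1 g.

90.1 g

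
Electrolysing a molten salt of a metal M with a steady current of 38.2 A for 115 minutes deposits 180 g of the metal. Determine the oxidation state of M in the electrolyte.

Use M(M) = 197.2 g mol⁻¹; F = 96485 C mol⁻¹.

Q = I·t = 38.20 A × 6900.0 s = 263600 C, so n(e⁻) = 263600/96485 = 2.732 mol.
n(M) deposited = 180 / 197.2 = 0.9128 mol.
Electrons per atom = n(e⁻)/n(M) = 2.732 / 0.9128 = 2.99 ≈ 3, so the ion is M³⁺.

+3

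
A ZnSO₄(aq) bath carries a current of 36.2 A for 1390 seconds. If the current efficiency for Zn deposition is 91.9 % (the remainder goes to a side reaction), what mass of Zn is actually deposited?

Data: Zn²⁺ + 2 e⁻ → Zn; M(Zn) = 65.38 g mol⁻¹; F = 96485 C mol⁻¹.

Q = I·t = 36.20 × 1390.0 = 50320 C.
n(e⁻) = 50320/96485 = 0.5215 mol; theoretically n(Zn) = 0.5215/2 = 0.2608 mol, m_theo = 17.05 g.
At 91.9 % efficiency, m_actual = 0.919 × 17.05 = 15.7 g.

15.7 g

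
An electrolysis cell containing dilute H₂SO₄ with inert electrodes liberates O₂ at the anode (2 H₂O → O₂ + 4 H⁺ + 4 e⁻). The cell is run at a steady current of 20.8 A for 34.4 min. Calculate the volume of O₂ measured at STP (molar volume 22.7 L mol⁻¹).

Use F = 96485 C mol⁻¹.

Q = I·t = 20.80 A × 2064.0 s = 42930 C.
n(e⁻) = Q/F = 42930 / 96485 = 0.4450 mol.
4 electrons are transferred per O₂ molecule, so n(O₂) = 0.4450 / 4 = 0.1112 mol.
V = n × V_m = 0.1112 × 22.7 = 2.53 L.

2.53 L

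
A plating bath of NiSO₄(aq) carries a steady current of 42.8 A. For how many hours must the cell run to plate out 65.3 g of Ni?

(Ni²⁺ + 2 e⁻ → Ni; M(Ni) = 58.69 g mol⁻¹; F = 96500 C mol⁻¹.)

1.39 h

n(Ni) = m/M = 65.3 / 58.69 = 1.113 mol.
Each Ni atom requires 2 electrons, so n(e⁻) = 2 × 1.113 = 2.225 mol.
Q = n(e⁻)·F = 2.225 × 96500 = 214700 C.
t = Q/I = 214700 / 42.80 A = 5017 s = 1.39 h.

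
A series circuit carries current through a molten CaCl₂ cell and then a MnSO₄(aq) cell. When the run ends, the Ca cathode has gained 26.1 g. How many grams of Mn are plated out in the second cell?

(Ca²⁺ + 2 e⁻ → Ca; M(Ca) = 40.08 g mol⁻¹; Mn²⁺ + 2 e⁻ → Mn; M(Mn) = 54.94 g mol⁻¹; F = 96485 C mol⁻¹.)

n(Ca) = 26.1 / 40.08 = 0.6512 mol.
Since Ca²⁺ + 2 e⁻ → Ca, n(e⁻) passed = 2 × 0.6512 = 1.302 mol.
Cells in series carry the same charge, so the same 1.302 mol of electrons passes through cell 2.
Mn²⁺ + 2 e⁻ → Mn, so n(Mn) = 1.302 / 2 = 0.6512 mol.
m(Mn) = 0.6512 × 54.94 = 35.8 g.

35.8 g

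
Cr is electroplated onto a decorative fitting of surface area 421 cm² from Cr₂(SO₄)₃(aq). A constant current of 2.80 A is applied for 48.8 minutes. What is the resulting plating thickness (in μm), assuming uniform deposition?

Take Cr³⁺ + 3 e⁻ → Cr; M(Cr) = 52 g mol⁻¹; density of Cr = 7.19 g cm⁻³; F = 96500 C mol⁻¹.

Q = I·t = 2.800 × 2928.0 = 8198 C; n(e⁻) = 0.08496 mol.
n(Cr) = n(e⁻)/3 = 0.02832 mol, so m = 0.02832 × 52 = 1.473 g.
Volume = m/ρ = 1.473 / 7.19 = 0.2048 cm³.
Thickness = V/A = 0.2048 / 421 = 4.86 × 10⁻⁴ cm = 4.86 μm.

4.86 μm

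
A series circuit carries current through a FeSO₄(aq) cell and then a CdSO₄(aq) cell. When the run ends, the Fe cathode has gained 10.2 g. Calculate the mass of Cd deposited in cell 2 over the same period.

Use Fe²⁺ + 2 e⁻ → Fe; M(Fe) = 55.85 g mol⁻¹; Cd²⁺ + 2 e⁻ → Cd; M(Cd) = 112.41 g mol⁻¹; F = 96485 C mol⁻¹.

n(Fe) = 10.2 / 55.85 = 0.1826 mol.
Since Fe²⁺ + 2 e⁻ → Fe, n(e⁻) passed = 2 × 0.1826 = 0.3653 mol.
Cells in series carry the same charge, so the same 0.3653 mol of electrons passes through cell 2.
Cd²⁺ + 2 e⁻ → Cd, so n(Cd) = 0.3653 / 2 = 0.1826 mol.
m(Cd) = 0.1826 × 112.41 = 20.5 g.

20.5 g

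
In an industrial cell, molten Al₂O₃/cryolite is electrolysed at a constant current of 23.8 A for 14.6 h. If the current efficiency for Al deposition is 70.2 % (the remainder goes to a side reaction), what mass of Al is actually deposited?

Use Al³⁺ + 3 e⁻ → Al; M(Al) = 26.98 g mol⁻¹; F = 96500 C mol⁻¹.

Q = I·t = 23.80 × 52560 = 1251000 C.
n(e⁻) = 1251000/96500 = 12.96 mol; theoretically n(Al) = 12.96/3 = 4.321 mol, m_theo = 116.6 g.
At 70.2 % efficiency, m_actual = 0.702 × 116.6 = 81.8 g.

81.8 g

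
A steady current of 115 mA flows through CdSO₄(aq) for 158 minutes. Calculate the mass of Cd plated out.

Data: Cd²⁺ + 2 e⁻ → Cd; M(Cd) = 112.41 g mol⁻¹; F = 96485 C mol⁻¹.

0.635 g

Q = I·t = 0.1150 A × 9480.0 s = 1090 C.
n(e⁻) = Q/F = 1090 / 96485 = 0.01130 mol.
Cd²⁺ + 2 e⁻ → Cd, so n(Cd) = n(e⁻)/2 = 0.005650 mol.
m = n·M = 0.005650 × 112.41 = 0.635 g.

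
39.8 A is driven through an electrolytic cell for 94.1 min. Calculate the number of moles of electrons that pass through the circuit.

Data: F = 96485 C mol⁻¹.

2.33 mol

Q = I·t = 39.80 A × 5646.0 s = 224700 C.
n(e⁻) = Q/F = 224700 / 96485 = 2.33 mol.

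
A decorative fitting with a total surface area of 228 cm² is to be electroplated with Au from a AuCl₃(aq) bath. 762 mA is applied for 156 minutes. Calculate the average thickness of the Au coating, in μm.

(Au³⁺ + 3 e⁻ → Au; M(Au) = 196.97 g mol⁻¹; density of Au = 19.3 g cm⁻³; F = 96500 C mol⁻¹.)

11.0 μm

Q = I·t = 0.7620 × 9360.0 = 7132 C; n(e⁻) = 0.07391 mol.
n(Au) = n(e⁻)/3 = 0.02464 mol, so m = 0.02464 × 196.97 = 4.853 g.
Volume = m/ρ = 4.853 / 19.3 = 0.2514 cm³.
Thickness = V/A = 0.2514 / 228 = 0.00110 cm = 11.0 μm.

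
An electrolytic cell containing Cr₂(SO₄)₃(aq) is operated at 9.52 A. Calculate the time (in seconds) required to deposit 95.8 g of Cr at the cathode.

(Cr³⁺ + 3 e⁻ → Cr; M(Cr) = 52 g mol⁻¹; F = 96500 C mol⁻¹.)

n(Cr) = m/M = 95.8 / 52 = 1.842 mol.
Each Cr atom requires 3 electrons, so n(e⁻) = 3 × 1.842 = 5.527 mol.
Q = n(e⁻)·F = 5.527 × 96500 = 533300 C.
t = Q/I = 533300 / 9.520 A = 56020 s.

56000 s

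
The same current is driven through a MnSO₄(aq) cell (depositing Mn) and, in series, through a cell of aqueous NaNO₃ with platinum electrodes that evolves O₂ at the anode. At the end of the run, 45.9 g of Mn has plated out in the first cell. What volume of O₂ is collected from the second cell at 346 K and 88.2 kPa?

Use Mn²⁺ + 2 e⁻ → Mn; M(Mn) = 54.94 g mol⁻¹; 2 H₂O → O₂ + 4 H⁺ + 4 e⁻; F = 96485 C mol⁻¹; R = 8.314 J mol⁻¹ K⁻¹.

13.6 L

n(Mn) = 45.9 / 54.94 = 0.8355 mol, so n(e⁻) = 2 × 0.8355 = 1.671 mol.
The cells are in series, so the same 1.671 mol of electrons passes through the second cell.
2 H₂O → O₂ + 4 H⁺ + 4 e⁻ — 4 mol e⁻ per mol O₂, so n(O₂) = 1.671/4 = 0.4177 mol.
V = nRT/P = (0.4177 × 8.314 × 346) / (88.2 × 10³) = 0.0136 m³ = 13.6 L.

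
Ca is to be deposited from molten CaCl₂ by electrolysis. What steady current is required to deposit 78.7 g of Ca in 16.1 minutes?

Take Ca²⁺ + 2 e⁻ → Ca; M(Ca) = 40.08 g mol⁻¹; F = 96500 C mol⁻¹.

n(Ca) = 78.7 / 40.08 = 1.964 mol.
n(e⁻) = 2 × 1.964 = 3.927 mol.
Q = n(e⁻)·F = 3.927 × 96500 = 379000 C.
I = Q/t = 379000 / 966.00 s = 392 A.

392 A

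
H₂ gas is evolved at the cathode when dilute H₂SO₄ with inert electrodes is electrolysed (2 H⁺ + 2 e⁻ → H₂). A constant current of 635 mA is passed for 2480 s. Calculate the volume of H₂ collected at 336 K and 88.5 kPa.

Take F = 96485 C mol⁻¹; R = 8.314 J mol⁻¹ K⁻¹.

Q = I·t = 0.6350 A × 2480.0 s = 1575 C.
n(e⁻) = Q/F = 1575 / 96485 = 0.01632 mol.
2 electrons are transferred per H₂ molecule, so n(H₂) = 0.01632 / 2 = 0.008161 mol.
V = nRT/P = (0.008161 × 8.314 × 336) / (88.5 × 10³ Pa) = 2.58 × 10⁻⁴ m³ = 0.258 L.

0.258 L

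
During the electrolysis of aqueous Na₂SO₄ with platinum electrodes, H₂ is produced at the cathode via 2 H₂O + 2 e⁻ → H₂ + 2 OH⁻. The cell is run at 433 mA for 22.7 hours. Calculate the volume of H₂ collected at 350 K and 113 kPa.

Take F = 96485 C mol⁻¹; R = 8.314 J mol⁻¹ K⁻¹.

Q = I·t = 0.4330 A × 81720 s = 35380 C.
n(e⁻) = Q/F = 35380 / 96485 = 0.3667 mol.
2 electrons are transferred per H₂ molecule, so n(H₂) = 0.3667 / 2 = 0.1834 mol.
V = nRT/P = (0.1834 × 8.314 × 350) / (113 × 10³ Pa) = 0.00472 m³ = 4.72 L.

4.72 L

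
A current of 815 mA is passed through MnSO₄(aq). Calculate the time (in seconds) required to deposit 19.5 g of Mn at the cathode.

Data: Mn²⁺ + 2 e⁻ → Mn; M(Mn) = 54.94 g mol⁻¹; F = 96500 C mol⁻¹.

84100 s

n(Mn) = m/M = 19.5 / 54.94 = 0.3549 mol.
Each Mn atom requires 2 electrons, so n(e⁻) = 2 × 0.3549 = 0.7099 mol.
Q = n(e⁻)·F = 0.7099 × 96500 = 68500 C.
t = Q/I = 68500 / 0.8150 A = 84050 s.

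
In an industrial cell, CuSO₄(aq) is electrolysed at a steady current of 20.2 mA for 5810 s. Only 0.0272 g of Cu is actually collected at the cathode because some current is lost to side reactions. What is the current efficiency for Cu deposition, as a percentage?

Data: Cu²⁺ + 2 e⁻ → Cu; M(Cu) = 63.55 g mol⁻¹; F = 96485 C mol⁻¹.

Q = I·t = 0.02020 × 5810.0 = 117.4 C; n(e⁻) = 117.4/96485 = 0.001216 mol.
Theoretical n(Cu) = n(e⁻)/2 = 0.0006082 mol, i.e. m_theo = 0.0006082 × 63.55 = 0.03865 g.
Efficiency = m_actual / m_theo = 0.0272 / 0.03865 = 70.4 %.

70.4 %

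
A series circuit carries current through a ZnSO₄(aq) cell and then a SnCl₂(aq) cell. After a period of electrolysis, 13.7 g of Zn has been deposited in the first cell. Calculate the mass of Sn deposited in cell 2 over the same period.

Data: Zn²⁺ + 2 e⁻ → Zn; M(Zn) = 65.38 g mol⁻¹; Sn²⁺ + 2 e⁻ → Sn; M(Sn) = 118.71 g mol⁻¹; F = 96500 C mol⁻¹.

n(Zn) = 13.7 / 65.38 = 0.2095 mol.
Since Zn²⁺ + 2 e⁻ → Zn, n(e⁻) passed = 2 × 0.2095 = 0.4191 mol.
Cells in series carry the same charge, so the same 0.4191 mol of electrons passes through cell 2.
Sn²⁺ + 2 e⁻ → Sn, so n(Sn) = 0.4191 / 2 = 0.2095 mol.
m(Sn) = 0.2095 × 118.71 = 24.9 g.

24.9 g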